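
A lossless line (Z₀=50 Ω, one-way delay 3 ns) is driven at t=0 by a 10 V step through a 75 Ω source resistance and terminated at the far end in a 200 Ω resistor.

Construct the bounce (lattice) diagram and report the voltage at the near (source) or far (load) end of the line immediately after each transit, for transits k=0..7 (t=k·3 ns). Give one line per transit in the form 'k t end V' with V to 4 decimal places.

Γ_L=0.600000, Γ_S=0.200000; launch V₁=10·50/125=4.000000
k=0 src: V=4.0000
k=1 load: inc=4.000000, refl=4.000000·0.600000=2.4000; V=0.000000+4.000000+2.400000=6.4000
k=2 src: inc=2.400000, refl=2.400000·0.200000=0.4800; V=4.000000+2.400000+0.480000=6.8800
k=3 load: inc=0.480000, refl=0.480000·0.600000=0.2880; V=6.400000+0.480000+0.288000=7.1680
k=4 src: inc=0.288000, refl=0.288000·0.200000=0.0576; V=6.880000+0.288000+0.057600=7.2256
k=5 load: inc=0.057600, refl=0.057600·0.600000=0.0346; V=7.168000+0.057600+0.034560=7.2602
k=6 src: inc=0.034560, refl=0.034560·0.200000=0.0069; V=7.225600+0.034560+0.006912=7.2671
k=7 load: inc=0.006912, refl=0.006912·0.600000=0.0041; V=7.260160+0.006912+0.004147=7.2712

0 0 source 4.0000
1 3 load 6.4000
2 6 source 6.8800
3 9 load 7.1680
4 12 source 7.2256
5 15 load 7.2602
6 18 source 7.2671
7 21 load 7.2712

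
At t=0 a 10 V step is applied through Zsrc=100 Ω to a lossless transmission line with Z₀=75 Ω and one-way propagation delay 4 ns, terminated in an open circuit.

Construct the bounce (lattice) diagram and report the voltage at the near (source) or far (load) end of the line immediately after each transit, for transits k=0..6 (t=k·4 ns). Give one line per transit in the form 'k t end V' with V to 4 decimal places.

Γ_L=1.000000, Γ_S=0.142857; launch V₁=10·75/175=4.285714
k=0 src: V=4.2857
k=1 load: inc=4.285714, refl=4.285714·1.000000=4.2857; V=0.000000+4.285714+4.285714=8.5714
k=2 src: inc=4.285714, refl=4.285714·0.142857=0.6122; V=4.285714+4.285714+0.612245=9.1837
k=3 load: inc=0.612245, refl=0.612245·1.000000=0.6122; V=8.571429+0.612245+0.612245=9.7959
k=4 src: inc=0.612245, refl=0.612245·0.142857=0.0875; V=9.183673+0.612245+0.087464=9.8834
k=5 load: inc=0.087464, refl=0.087464·1.000000=0.0875; V=9.795918+0.087464+0.087464=9.9708
k=6 src: inc=0.087464, refl=0.087464·0.142857=0.0125; V=9.883382+0.087464+0.012495=9.9833

0 0 source 4.2857
1 4 load 8.5714
2 8 source 9.1837
3 12 load 9.7959
4 16 source 9.8834
5 20 load 9.9708
6 24 source 9.9833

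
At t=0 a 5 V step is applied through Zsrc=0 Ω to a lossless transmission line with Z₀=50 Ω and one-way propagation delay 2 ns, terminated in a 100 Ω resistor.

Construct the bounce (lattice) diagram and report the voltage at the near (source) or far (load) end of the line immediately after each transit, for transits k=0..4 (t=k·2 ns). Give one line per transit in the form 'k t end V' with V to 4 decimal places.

Γ_L=0.333333, Γ_S=-1.000000; launch V₁=5·50/50=5.000000
k=0 src: V=5.0000
k=1 load: inc=5.000000, refl=5.000000·0.333333=1.6667; V=0.000000+5.000000+1.666667=6.6667
k=2 src: inc=1.666667, refl=1.666667·-1.000000=-1.6667; V=5.000000+1.666667+-1.666667=5.0000
k=3 load: inc=-1.666667, refl=-1.666667·0.333333=-0.5556; V=6.666667+-1.666667+-0.555556=4.4444
k=4 src: inc=-0.555556, refl=-0.555556·-1.000000=0.5556; V=5.000000+-0.555556+0.555556=5.0000

0 0 source 5.0000
1 2 load 6.6667
2 4 source 5.0000
3 6 load 4.4444
4 8 source 5.0000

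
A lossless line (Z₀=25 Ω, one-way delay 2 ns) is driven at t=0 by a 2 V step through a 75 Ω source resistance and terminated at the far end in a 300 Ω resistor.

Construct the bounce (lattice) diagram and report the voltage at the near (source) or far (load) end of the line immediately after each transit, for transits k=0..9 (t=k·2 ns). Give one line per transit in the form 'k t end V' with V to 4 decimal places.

0 0 source 0.5000
1 2 load 0.9231
2 4 source 1.1346
3 6 load 1.3136
4 8 source 1.4031
5 10 load 1.4788
6 12 source 1.5167
7 14 load 1.5487
8 16 source 1.5648
9 18 load 1.5783

Γ_L=0.846154, Γ_S=0.500000; launch V₁=2·25/100=0.500000
k=0 src: V=0.5000
k=1 load: inc=0.500000, refl=0.500000·0.846154=0.4231; V=0.000000+0.500000+0.423077=0.9231
k=2 src: inc=0.423077, refl=0.423077·0.500000=0.2115; V=0.500000+0.423077+0.211538=1.1346
k=3 load: inc=0.211538, refl=0.211538·0.846154=0.1790; V=0.923077+0.211538+0.178994=1.3136
k=4 src: inc=0.178994, refl=0.178994·0.500000=0.0895; V=1.134615+0.178994+0.089497=1.4031
k=5 load: inc=0.089497, refl=0.089497·0.846154=0.0757; V=1.313609+0.089497+0.075728=1.4788
k=6 src: inc=0.075728, refl=0.075728·0.500000=0.0379; V=1.403107+0.075728+0.037864=1.5167
k=7 load: inc=0.037864, refl=0.037864·0.846154=0.0320; V=1.478835+0.037864+0.032039=1.5487
k=8 src: inc=0.032039, refl=0.032039·0.500000=0.0160; V=1.516699+0.032039+0.016019=1.5648
k=9 load: inc=0.016019, refl=0.016019·0.846154=0.0136; V=1.548738+0.016019+0.013555=1.5783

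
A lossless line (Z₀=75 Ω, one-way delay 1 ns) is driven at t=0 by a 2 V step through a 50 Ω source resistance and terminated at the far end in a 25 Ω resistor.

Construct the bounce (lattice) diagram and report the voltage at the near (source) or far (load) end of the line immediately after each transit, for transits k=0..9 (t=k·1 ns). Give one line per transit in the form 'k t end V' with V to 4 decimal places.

0 0 source 1.2000
1 1 load 0.6000
2 2 source 0.7200
3 3 load 0.6600
4 4 source 0.6720
5 5 load 0.6660
6 6 source 0.6672
7 7 load 0.6666
8 8 source 0.6667
9 9 load 0.6667

Γ_L=-0.500000, Γ_S=-0.200000; launch V₁=2·75/125=1.200000
k=0 src: V=1.2000
k=1 load: inc=1.200000, refl=1.200000·-0.500000=-0.6000; V=0.000000+1.200000+-0.600000=0.6000
k=2 src: inc=-0.600000, refl=-0.600000·-0.200000=0.1200; V=1.200000+-0.600000+0.120000=0.7200
k=3 load: inc=0.120000, refl=0.120000·-0.500000=-0.0600; V=0.600000+0.120000+-0.060000=0.6600
k=4 src: inc=-0.060000, refl=-0.060000·-0.200000=0.0120; V=0.720000+-0.060000+0.012000=0.6720
k=5 load: inc=0.012000, refl=0.012000·-0.500000=-0.0060; V=0.660000+0.012000+-0.006000=0.6660
k=6 src: inc=-0.006000, refl=-0.006000·-0.200000=0.0012; V=0.672000+-0.006000+0.001200=0.6672
k=7 load: inc=0.001200, refl=0.001200·-0.500000=-0.0006; V=0.666000+0.001200+-0.000600=0.6666
k=8 src: inc=-0.000600, refl=-0.000600·-0.200000=0.0001; V=0.667200+-0.000600+0.000120=0.6667
k=9 load: inc=0.000120, refl=0.000120·-0.500000=-0.0001; V=0.666600+0.000120+-0.000060=0.6667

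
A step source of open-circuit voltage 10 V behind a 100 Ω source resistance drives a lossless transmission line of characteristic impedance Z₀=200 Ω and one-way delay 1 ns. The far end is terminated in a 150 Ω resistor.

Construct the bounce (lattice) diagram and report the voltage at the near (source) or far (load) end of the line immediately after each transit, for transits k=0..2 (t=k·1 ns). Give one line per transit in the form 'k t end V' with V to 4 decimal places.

0 0 source 6.6667
1 1 load 5.7143
2 2 source 6.0317

Γ_L=-0.142857, Γ_S=-0.333333; launch V₁=10·200/300=6.666667
k=0 src: V=6.6667
k=1 load: inc=6.666667, refl=6.666667·-0.142857=-0.9524; V=0.000000+6.666667+-0.952381=5.7143
k=2 src: inc=-0.952381, refl=-0.952381·-0.333333=0.3175; V=6.666667+-0.952381+0.317460=6.0317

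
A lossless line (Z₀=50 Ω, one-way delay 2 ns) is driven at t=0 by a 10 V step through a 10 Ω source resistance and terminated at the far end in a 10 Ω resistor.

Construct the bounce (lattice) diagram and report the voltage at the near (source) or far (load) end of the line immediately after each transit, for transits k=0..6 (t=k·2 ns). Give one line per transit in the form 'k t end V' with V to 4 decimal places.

Γ_L=-0.666667, Γ_S=-0.666667; launch V₁=10·50/60=8.333333
k=0 src: V=8.3333
k=1 load: inc=8.333333, refl=8.333333·-0.666667=-5.5556; V=0.000000+8.333333+-5.555556=2.7778
k=2 src: inc=-5.555556, refl=-5.555556·-0.666667=3.7037; V=8.333333+-5.555556+3.703704=6.4815
k=3 load: inc=3.703704, refl=3.703704·-0.666667=-2.4691; V=2.777778+3.703704+-2.469136=4.0123
k=4 src: inc=-2.469136, refl=-2.469136·-0.666667=1.6461; V=6.481481+-2.469136+1.646091=5.6584
k=5 load: inc=1.646091, refl=1.646091·-0.666667=-1.0974; V=4.012346+1.646091+-1.097394=4.5610
k=6 src: inc=-1.097394, refl=-1.097394·-0.666667=0.7316; V=5.658436+-1.097394+0.731596=5.2926

0 0 source 8.3333
1 2 load 2.7778
2 4 source 6.4815
3 6 load 4.0123
4 8 source 5.6584
5 10 load 4.5610
6 12 source 5.2926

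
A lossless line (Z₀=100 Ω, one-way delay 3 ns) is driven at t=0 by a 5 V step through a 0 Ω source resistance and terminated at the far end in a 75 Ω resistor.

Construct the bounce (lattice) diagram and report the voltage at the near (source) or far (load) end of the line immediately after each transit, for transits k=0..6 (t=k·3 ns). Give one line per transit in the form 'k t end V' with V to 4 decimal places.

Γ_L=-0.142857, Γ_S=-1.000000; launch V₁=5·100/100=5.000000
k=0 src: V=5.0000
k=1 load: inc=5.000000, refl=5.000000·-0.142857=-0.7143; V=0.000000+5.000000+-0.714286=4.2857
k=2 src: inc=-0.714286, refl=-0.714286·-1.000000=0.7143; V=5.000000+-0.714286+0.714286=5.0000
k=3 load: inc=0.714286, refl=0.714286·-0.142857=-0.1020; V=4.285714+0.714286+-0.102041=4.8980
k=4 src: inc=-0.102041, refl=-0.102041·-1.000000=0.1020; V=5.000000+-0.102041+0.102041=5.0000
k=5 load: inc=0.102041, refl=0.102041·-0.142857=-0.0146; V=4.897959+0.102041+-0.014577=4.9854
k=6 src: inc=-0.014577, refl=-0.014577·-1.000000=0.0146; V=5.000000+-0.014577+0.014577=5.0000

0 0 source 5.0000
1 3 load 4.2857
2 6 source 5.0000
3 9 load 4.8980
4 12 source 5.0000
5 15 load 4.9854
6 18 source 5.0000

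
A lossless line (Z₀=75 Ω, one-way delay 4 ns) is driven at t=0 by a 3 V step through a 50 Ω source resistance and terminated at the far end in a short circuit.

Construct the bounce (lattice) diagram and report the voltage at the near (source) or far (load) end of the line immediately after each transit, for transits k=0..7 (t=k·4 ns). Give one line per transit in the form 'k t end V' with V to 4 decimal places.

Γ_L=-1.000000, Γ_S=-0.200000; launch V₁=3·75/125=1.800000
k=0 src: V=1.8000
k=1 load: inc=1.800000, refl=1.800000·-1.000000=-1.8000; V=0.000000+1.800000+-1.800000=0.0000
k=2 src: inc=-1.800000, refl=-1.800000·-0.200000=0.3600; V=1.800000+-1.800000+0.360000=0.3600
k=3 load: inc=0.360000, refl=0.360000·-1.000000=-0.3600; V=0.000000+0.360000+-0.360000=0.0000
k=4 src: inc=-0.360000, refl=-0.360000·-0.200000=0.0720; V=0.360000+-0.360000+0.072000=0.0720
k=5 load: inc=0.072000, refl=0.072000·-1.000000=-0.0720; V=0.000000+0.072000+-0.072000=0.0000
k=6 src: inc=-0.072000, refl=-0.072000·-0.200000=0.0144; V=0.072000+-0.072000+0.014400=0.0144
k=7 load: inc=0.014400, refl=0.014400·-1.000000=-0.0144; V=0.000000+0.014400+-0.014400=0.0000

0 0 source 1.8000
1 4 load 0.0000
2 8 source 0.3600
3 12 load 0.0000
4 16 source 0.0720
5 20 load 0.0000
6 24 source 0.0144
7 28 load 0.0000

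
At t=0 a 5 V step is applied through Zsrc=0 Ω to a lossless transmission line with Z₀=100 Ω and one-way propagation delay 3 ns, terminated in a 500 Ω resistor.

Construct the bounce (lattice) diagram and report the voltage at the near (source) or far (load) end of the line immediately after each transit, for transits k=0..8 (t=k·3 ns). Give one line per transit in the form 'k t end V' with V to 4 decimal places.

Γ_L=0.666667, Γ_S=-1.000000; launch V₁=5·100/100=5.000000
k=0 src: V=5.0000
k=1 load: inc=5.000000, refl=5.000000·0.666667=3.3333; V=0.000000+5.000000+3.333333=8.3333
k=2 src: inc=3.333333, refl=3.333333·-1.000000=-3.3333; V=5.000000+3.333333+-3.333333=5.0000
k=3 load: inc=-3.333333, refl=-3.333333·0.666667=-2.2222; V=8.333333+-3.333333+-2.222222=2.7778
k=4 src: inc=-2.222222, refl=-2.222222·-1.000000=2.2222; V=5.000000+-2.222222+2.222222=5.0000
k=5 load: inc=2.222222, refl=2.222222·0.666667=1.4815; V=2.777778+2.222222+1.481481=6.4815
k=6 src: inc=1.481481, refl=1.481481·-1.000000=-1.4815; V=5.000000+1.481481+-1.481481=5.0000
k=7 load: inc=-1.481481, refl=-1.481481·0.666667=-0.9877; V=6.481481+-1.481481+-0.987654=4.0123
k=8 src: inc=-0.987654, refl=-0.987654·-1.000000=0.9877; V=5.000000+-0.987654+0.987654=5.0000

0 0 source 5.0000
1 3 load 8.3333
2 6 source 5.0000
3 9 load 2.7778
4 12 source 5.0000
5 15 load 6.4815
6 18 source 5.0000
7 21 load 4.0123
8 24 source 5.0000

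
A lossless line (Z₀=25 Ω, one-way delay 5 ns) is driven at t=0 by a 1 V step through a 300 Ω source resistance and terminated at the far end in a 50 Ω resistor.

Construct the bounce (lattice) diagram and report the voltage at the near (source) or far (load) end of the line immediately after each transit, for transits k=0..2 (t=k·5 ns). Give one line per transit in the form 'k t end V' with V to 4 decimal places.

Γ_L=0.333333, Γ_S=0.846154; launch V₁=1·25/325=0.076923
k=0 src: V=0.0769
k=1 load: inc=0.076923, refl=0.076923·0.333333=0.0256; V=0.000000+0.076923+0.025641=0.1026
k=2 src: inc=0.025641, refl=0.025641·0.846154=0.0217; V=0.076923+0.025641+0.021696=0.1243

0 0 source 0.0769
1 5 load 0.1026
2 10 source 0.1243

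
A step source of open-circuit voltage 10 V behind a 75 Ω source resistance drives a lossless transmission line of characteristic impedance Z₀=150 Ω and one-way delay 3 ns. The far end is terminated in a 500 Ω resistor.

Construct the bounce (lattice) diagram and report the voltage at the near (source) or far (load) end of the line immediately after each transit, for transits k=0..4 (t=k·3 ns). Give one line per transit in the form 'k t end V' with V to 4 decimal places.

0 0 source 6.6667
1 3 load 10.2564
2 6 source 9.0598
3 9 load 8.4155
4 12 source 8.6303

Γ_L=0.538462, Γ_S=-0.333333; launch V₁=10·150/225=6.666667
k=0 src: V=6.6667
k=1 load: inc=6.666667, refl=6.666667·0.538462=3.5897; V=0.000000+6.666667+3.589744=10.2564
k=2 src: inc=3.589744, refl=3.589744·-0.333333=-1.1966; V=6.666667+3.589744+-1.196581=9.0598
k=3 load: inc=-1.196581, refl=-1.196581·0.538462=-0.6443; V=10.256410+-1.196581+-0.644313=8.4155
k=4 src: inc=-0.644313, refl=-0.644313·-0.333333=0.2148; V=9.059829+-0.644313+0.214771=8.6303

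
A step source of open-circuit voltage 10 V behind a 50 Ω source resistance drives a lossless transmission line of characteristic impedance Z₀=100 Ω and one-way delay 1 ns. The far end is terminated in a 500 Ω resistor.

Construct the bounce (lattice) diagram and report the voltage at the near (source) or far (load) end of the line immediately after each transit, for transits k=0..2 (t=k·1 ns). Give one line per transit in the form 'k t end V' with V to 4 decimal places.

0 0 source 6.6667
1 1 load 11.1111
2 2 source 9.6296

Γ_L=0.666667, Γ_S=-0.333333; launch V₁=10·100/150=6.666667
k=0 src: V=6.6667
k=1 load: inc=6.666667, refl=6.666667·0.666667=4.4444; V=0.000000+6.666667+4.444444=11.1111
k=2 src: inc=4.444444, refl=4.444444·-0.333333=-1.4815; V=6.666667+4.444444+-1.481481=9.6296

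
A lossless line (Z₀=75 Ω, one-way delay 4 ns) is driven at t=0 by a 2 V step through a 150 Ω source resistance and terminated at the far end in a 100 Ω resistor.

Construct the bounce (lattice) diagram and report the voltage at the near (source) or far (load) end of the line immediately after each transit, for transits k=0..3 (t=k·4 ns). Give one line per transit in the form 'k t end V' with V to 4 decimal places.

Γ_L=0.142857, Γ_S=0.333333; launch V₁=2·75/225=0.666667
k=0 src: V=0.6667
k=1 load: inc=0.666667, refl=0.666667·0.142857=0.0952; V=0.000000+0.666667+0.095238=0.7619
k=2 src: inc=0.095238, refl=0.095238·0.333333=0.0317; V=0.666667+0.095238+0.031746=0.7937
k=3 load: inc=0.031746, refl=0.031746·0.142857=0.0045; V=0.761905+0.031746+0.004535=0.7982

0 0 source 0.6667
1 4 load 0.7619
2 8 source 0.7937
3 12 load 0.7982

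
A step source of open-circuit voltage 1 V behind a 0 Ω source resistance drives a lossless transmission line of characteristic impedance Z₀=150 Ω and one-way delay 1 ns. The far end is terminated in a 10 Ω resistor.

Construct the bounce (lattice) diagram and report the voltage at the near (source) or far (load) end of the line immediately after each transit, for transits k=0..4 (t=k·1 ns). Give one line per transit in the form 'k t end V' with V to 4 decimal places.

0 0 source 1.0000
1 1 load 0.1250
2 2 source 1.0000
3 3 load 0.2344
4 4 source 1.0000

Γ_L=-0.875000, Γ_S=-1.000000; launch V₁=1·150/150=1.000000
k=0 src: V=1.0000
k=1 load: inc=1.000000, refl=1.000000·-0.875000=-0.8750; V=0.000000+1.000000+-0.875000=0.1250
k=2 src: inc=-0.875000, refl=-0.875000·-1.000000=0.8750; V=1.000000+-0.875000+0.875000=1.0000
k=3 load: inc=0.875000, refl=0.875000·-0.875000=-0.7656; V=0.125000+0.875000+-0.765625=0.2344
k=4 src: inc=-0.765625, refl=-0.765625·-1.000000=0.7656; V=1.000000+-0.765625+0.765625=1.0000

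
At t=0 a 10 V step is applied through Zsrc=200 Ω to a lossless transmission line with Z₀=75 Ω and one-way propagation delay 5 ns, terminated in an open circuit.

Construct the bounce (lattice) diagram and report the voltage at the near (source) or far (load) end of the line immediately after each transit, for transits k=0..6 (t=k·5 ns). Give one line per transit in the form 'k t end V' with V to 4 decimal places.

Γ_L=1.000000, Γ_S=0.454545; launch V₁=10·75/275=2.727273
k=0 src: V=2.7273
k=1 load: inc=2.727273, refl=2.727273·1.000000=2.7273; V=0.000000+2.727273+2.727273=5.4545
k=2 src: inc=2.727273, refl=2.727273·0.454545=1.2397; V=2.727273+2.727273+1.239669=6.6942
k=3 load: inc=1.239669, refl=1.239669·1.000000=1.2397; V=5.454545+1.239669+1.239669=7.9339
k=4 src: inc=1.239669, refl=1.239669·0.454545=0.5635; V=6.694215+1.239669+0.563486=8.4974
k=5 load: inc=0.563486, refl=0.563486·1.000000=0.5635; V=7.933884+0.563486+0.563486=9.0609
k=6 src: inc=0.563486, refl=0.563486·0.454545=0.2561; V=8.497370+0.563486+0.256130=9.3170

0 0 source 2.7273
1 5 load 5.4545
2 10 source 6.6942
3 15 load 7.9339
4 20 source 8.4974
5 25 load 9.0609
6 30 source 9.3170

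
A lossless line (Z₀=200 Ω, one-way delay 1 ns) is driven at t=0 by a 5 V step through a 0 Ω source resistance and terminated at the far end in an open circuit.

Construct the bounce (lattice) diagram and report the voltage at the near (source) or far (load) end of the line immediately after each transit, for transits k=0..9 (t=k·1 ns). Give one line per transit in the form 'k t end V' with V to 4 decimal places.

Γ_L=1.000000, Γ_S=-1.000000; launch V₁=5·200/200=5.000000
k=0 src: V=5.0000
k=1 load: inc=5.000000, refl=5.000000·1.000000=5.0000; V=0.000000+5.000000+5.000000=10.0000
k=2 src: inc=5.000000, refl=5.000000·-1.000000=-5.0000; V=5.000000+5.000000+-5.000000=5.0000
k=3 load: inc=-5.000000, refl=-5.000000·1.000000=-5.0000; V=10.000000+-5.000000+-5.000000=0.0000
k=4 src: inc=-5.000000, refl=-5.000000·-1.000000=5.0000; V=5.000000+-5.000000+5.000000=5.0000
k=5 load: inc=5.000000, refl=5.000000·1.000000=5.0000; V=0.000000+5.000000+5.000000=10.0000
k=6 src: inc=5.000000, refl=5.000000·-1.000000=-5.0000; V=5.000000+5.000000+-5.000000=5.0000
k=7 load: inc=-5.000000, refl=-5.000000·1.000000=-5.0000; V=10.000000+-5.000000+-5.000000=0.0000
k=8 src: inc=-5.000000, refl=-5.000000·-1.000000=5.0000; V=5.000000+-5.000000+5.000000=5.0000
k=9 load: inc=5.000000, refl=5.000000·1.000000=5.0000; V=0.000000+5.000000+5.000000=10.0000

0 0 source 5.0000
1 1 load 10.0000
2 2 source 5.0000
3 3 load 0.0000
4 4 source 5.0000
5 5 load 10.0000
6 6 source 5.0000
7 7 load 0.0000
8 8 source 5.0000
9 9 load 10.0000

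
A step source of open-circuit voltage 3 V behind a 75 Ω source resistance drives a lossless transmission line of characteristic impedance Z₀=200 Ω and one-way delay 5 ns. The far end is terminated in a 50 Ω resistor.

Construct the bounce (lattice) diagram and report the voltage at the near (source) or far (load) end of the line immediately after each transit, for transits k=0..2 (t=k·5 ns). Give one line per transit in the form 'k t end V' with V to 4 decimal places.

Γ_L=-0.600000, Γ_S=-0.454545; launch V₁=3·200/275=2.181818
k=0 src: V=2.1818
k=1 load: inc=2.181818, refl=2.181818·-0.600000=-1.3091; V=0.000000+2.181818+-1.309091=0.8727
k=2 src: inc=-1.309091, refl=-1.309091·-0.454545=0.5950; V=2.181818+-1.309091+0.595041=1.4678

0 0 source 2.1818
1 5 load 0.8727
2 10 source 1.4678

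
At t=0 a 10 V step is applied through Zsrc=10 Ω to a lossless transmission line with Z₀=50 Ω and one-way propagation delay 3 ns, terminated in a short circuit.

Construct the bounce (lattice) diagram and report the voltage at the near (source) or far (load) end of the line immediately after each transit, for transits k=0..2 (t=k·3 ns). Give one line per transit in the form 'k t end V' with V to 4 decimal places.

0 0 source 8.3333
1 3 load 0.0000
2 6 source 5.5556

Γ_L=-1.000000, Γ_S=-0.666667; launch V₁=10·50/60=8.333333
k=0 src: V=8.3333
k=1 load: inc=8.333333, refl=8.333333·-1.000000=-8.3333; V=0.000000+8.333333+-8.333333=0.0000
k=2 src: inc=-8.333333, refl=-8.333333·-0.666667=5.5556; V=8.333333+-8.333333+5.555556=5.5556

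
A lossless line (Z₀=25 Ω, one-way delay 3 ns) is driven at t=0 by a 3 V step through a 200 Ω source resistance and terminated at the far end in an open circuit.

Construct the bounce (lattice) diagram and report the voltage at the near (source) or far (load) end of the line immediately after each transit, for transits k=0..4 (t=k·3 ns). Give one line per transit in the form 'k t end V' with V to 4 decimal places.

0 0 source 0.3333
1 3 load 0.6667
2 6 source 0.9259
3 9 load 1.1852
4 12 source 1.3868

Γ_L=1.000000, Γ_S=0.777778; launch V₁=3·25/225=0.333333
k=0 src: V=0.3333
k=1 load: inc=0.333333, refl=0.333333·1.000000=0.3333; V=0.000000+0.333333+0.333333=0.6667
k=2 src: inc=0.333333, refl=0.333333·0.777778=0.2593; V=0.333333+0.333333+0.259259=0.9259
k=3 load: inc=0.259259, refl=0.259259·1.000000=0.2593; V=0.666667+0.259259+0.259259=1.1852
k=4 src: inc=0.259259, refl=0.259259·0.777778=0.2016; V=0.925926+0.259259+0.201646=1.3868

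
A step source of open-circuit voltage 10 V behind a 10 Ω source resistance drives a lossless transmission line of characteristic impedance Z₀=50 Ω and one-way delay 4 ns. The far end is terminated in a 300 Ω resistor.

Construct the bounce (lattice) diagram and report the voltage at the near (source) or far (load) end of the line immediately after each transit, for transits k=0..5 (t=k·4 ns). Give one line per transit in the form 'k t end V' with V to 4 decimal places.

0 0 source 8.3333
1 4 load 14.2857
2 8 source 10.3175
3 12 load 7.4830
4 16 source 9.3726
5 20 load 10.7224

Γ_L=0.714286, Γ_S=-0.666667; launch V₁=10·50/60=8.333333
k=0 src: V=8.3333
k=1 load: inc=8.333333, refl=8.333333·0.714286=5.9524; V=0.000000+8.333333+5.952381=14.2857
k=2 src: inc=5.952381, refl=5.952381·-0.666667=-3.9683; V=8.333333+5.952381+-3.968254=10.3175
k=3 load: inc=-3.968254, refl=-3.968254·0.714286=-2.8345; V=14.285714+-3.968254+-2.834467=7.4830
k=4 src: inc=-2.834467, refl=-2.834467·-0.666667=1.8896; V=10.317460+-2.834467+1.889645=9.3726
k=5 load: inc=1.889645, refl=1.889645·0.714286=1.3497; V=7.482993+1.889645+1.349746=10.7224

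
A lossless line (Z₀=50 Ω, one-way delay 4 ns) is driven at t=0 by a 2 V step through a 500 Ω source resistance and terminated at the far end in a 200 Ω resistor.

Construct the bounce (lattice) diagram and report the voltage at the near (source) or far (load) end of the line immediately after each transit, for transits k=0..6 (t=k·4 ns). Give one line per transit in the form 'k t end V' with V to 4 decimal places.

Γ_L=0.600000, Γ_S=0.818182; launch V₁=2·50/550=0.181818
k=0 src: V=0.1818
k=1 load: inc=0.181818, refl=0.181818·0.600000=0.1091; V=0.000000+0.181818+0.109091=0.2909
k=2 src: inc=0.109091, refl=0.109091·0.818182=0.0893; V=0.181818+0.109091+0.089256=0.3802
k=3 load: inc=0.089256, refl=0.089256·0.600000=0.0536; V=0.290909+0.089256+0.053554=0.4337
k=4 src: inc=0.053554, refl=0.053554·0.818182=0.0438; V=0.380165+0.053554+0.043817=0.4775
k=5 load: inc=0.043817, refl=0.043817·0.600000=0.0263; V=0.433719+0.043817+0.026290=0.5038
k=6 src: inc=0.026290, refl=0.026290·0.818182=0.0215; V=0.477536+0.026290+0.021510=0.5253

0 0 source 0.1818
1 4 load 0.2909
2 8 source 0.3802
3 12 load 0.4337
4 16 source 0.4775
5 20 load 0.5038
6 24 source 0.5253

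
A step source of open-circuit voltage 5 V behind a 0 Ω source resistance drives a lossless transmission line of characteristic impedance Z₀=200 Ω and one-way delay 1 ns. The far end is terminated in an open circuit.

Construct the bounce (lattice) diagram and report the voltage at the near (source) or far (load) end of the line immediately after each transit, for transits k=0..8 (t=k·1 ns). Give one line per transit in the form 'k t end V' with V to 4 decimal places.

Γ_L=1.000000, Γ_S=-1.000000; launch V₁=5·200/200=5.000000
k=0 src: V=5.0000
k=1 load: inc=5.000000, refl=5.000000·1.000000=5.0000; V=0.000000+5.000000+5.000000=10.0000
k=2 src: inc=5.000000, refl=5.000000·-1.000000=-5.0000; V=5.000000+5.000000+-5.000000=5.0000
k=3 load: inc=-5.000000, refl=-5.000000·1.000000=-5.0000; V=10.000000+-5.000000+-5.000000=0.0000
k=4 src: inc=-5.000000, refl=-5.000000·-1.000000=5.0000; V=5.000000+-5.000000+5.000000=5.0000
k=5 load: inc=5.000000, refl=5.000000·1.000000=5.0000; V=0.000000+5.000000+5.000000=10.0000
k=6 src: inc=5.000000, refl=5.000000·-1.000000=-5.0000; V=5.000000+5.000000+-5.000000=5.0000
k=7 load: inc=-5.000000, refl=-5.000000·1.000000=-5.0000; V=10.000000+-5.000000+-5.000000=0.0000
k=8 src: inc=-5.000000, refl=-5.000000·-1.000000=5.0000; V=5.000000+-5.000000+5.000000=5.0000

0 0 source 5.0000
1 1 load 10.0000
2 2 source 5.0000
3 3 load 0.0000
4 4 source 5.0000
5 5 load 10.0000
6 6 source 5.0000
7 7 load 0.0000
8 8 source 5.0000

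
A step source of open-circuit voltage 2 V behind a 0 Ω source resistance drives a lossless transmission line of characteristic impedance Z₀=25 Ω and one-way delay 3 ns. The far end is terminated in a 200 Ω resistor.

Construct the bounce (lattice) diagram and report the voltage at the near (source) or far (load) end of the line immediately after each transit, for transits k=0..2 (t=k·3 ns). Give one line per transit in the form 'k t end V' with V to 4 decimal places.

0 0 source 2.0000
1 3 load 3.5556
2 6 source 2.0000

Γ_L=0.777778, Γ_S=-1.000000; launch V₁=2·25/25=2.000000
k=0 src: V=2.0000
k=1 load: inc=2.000000, refl=2.000000·0.777778=1.5556; V=0.000000+2.000000+1.555556=3.5556
k=2 src: inc=1.555556, refl=1.555556·-1.000000=-1.5556; V=2.000000+1.555556+-1.555556=2.0000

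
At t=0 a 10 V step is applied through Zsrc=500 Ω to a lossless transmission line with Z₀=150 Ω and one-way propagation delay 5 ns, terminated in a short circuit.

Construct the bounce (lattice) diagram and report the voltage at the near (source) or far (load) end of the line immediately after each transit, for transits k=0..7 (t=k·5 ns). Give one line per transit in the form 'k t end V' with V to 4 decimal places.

Γ_L=-1.000000, Γ_S=0.538462; launch V₁=10·150/650=2.307692
k=0 src: V=2.3077
k=1 load: inc=2.307692, refl=2.307692·-1.000000=-2.3077; V=0.000000+2.307692+-2.307692=0.0000
k=2 src: inc=-2.307692, refl=-2.307692·0.538462=-1.2426; V=2.307692+-2.307692+-1.242604=-1.2426
k=3 load: inc=-1.242604, refl=-1.242604·-1.000000=1.2426; V=0.000000+-1.242604+1.242604=0.0000
k=4 src: inc=1.242604, refl=1.242604·0.538462=0.6691; V=-1.242604+1.242604+0.669094=0.6691
k=5 load: inc=0.669094, refl=0.669094·-1.000000=-0.6691; V=0.000000+0.669094+-0.669094=0.0000
k=6 src: inc=-0.669094, refl=-0.669094·0.538462=-0.3603; V=0.669094+-0.669094+-0.360282=-0.3603
k=7 load: inc=-0.360282, refl=-0.360282·-1.000000=0.3603; V=0.000000+-0.360282+0.360282=0.0000

0 0 source 2.3077
1 5 load 0.0000
2 10 source -1.2426
3 15 load 0.0000
4 20 source 0.6691
5 25 load 0.0000
6 30 source -0.3603
7 35 load 0.0000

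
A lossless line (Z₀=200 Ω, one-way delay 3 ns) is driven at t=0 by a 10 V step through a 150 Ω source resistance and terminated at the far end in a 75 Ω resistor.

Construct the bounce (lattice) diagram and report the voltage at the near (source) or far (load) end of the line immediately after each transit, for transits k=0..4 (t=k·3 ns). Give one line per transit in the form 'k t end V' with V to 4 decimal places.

0 0 source 5.7143
1 3 load 3.1169
2 6 source 3.4879
3 9 load 3.3193
4 12 source 3.3434

Γ_L=-0.454545, Γ_S=-0.142857; launch V₁=10·200/350=5.714286
k=0 src: V=5.7143
k=1 load: inc=5.714286, refl=5.714286·-0.454545=-2.5974; V=0.000000+5.714286+-2.597403=3.1169
k=2 src: inc=-2.597403, refl=-2.597403·-0.142857=0.3711; V=5.714286+-2.597403+0.371058=3.4879
k=3 load: inc=0.371058, refl=0.371058·-0.454545=-0.1687; V=3.116883+0.371058+-0.168663=3.3193
k=4 src: inc=-0.168663, refl=-0.168663·-0.142857=0.0241; V=3.487941+-0.168663+0.024095=3.3434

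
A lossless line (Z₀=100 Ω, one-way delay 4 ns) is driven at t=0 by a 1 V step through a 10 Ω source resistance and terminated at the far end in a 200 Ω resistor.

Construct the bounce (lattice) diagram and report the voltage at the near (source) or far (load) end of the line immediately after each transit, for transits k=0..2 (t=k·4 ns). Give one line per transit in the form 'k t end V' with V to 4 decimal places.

Γ_L=0.333333, Γ_S=-0.818182; launch V₁=1·100/110=0.909091
k=0 src: V=0.9091
k=1 load: inc=0.909091, refl=0.909091·0.333333=0.3030; V=0.000000+0.909091+0.303030=1.2121
k=2 src: inc=0.303030, refl=0.303030·-0.818182=-0.2479; V=0.909091+0.303030+-0.247934=0.9642

0 0 source 0.9091
1 4 load 1.2121
2 8 source 0.9642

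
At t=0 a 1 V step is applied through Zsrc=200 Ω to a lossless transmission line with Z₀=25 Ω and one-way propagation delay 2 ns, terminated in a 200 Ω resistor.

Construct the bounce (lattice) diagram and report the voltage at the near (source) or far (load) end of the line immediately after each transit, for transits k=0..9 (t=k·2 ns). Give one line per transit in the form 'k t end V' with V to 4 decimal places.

Γ_L=0.777778, Γ_S=0.777778; launch V₁=1·25/225=0.111111
k=0 src: V=0.1111
k=1 load: inc=0.111111, refl=0.111111·0.777778=0.0864; V=0.000000+0.111111+0.086420=0.1975
k=2 src: inc=0.086420, refl=0.086420·0.777778=0.0672; V=0.111111+0.086420+0.067215=0.2647
k=3 load: inc=0.067215, refl=0.067215·0.777778=0.0523; V=0.197531+0.067215+0.052279=0.3170
k=4 src: inc=0.052279, refl=0.052279·0.777778=0.0407; V=0.264746+0.052279+0.040661=0.3577
k=5 load: inc=0.040661, refl=0.040661·0.777778=0.0316; V=0.317025+0.040661+0.031625=0.3893
k=6 src: inc=0.031625, refl=0.031625·0.777778=0.0246; V=0.357686+0.031625+0.024597=0.4139
k=7 load: inc=0.024597, refl=0.024597·0.777778=0.0191; V=0.389311+0.024597+0.019131=0.4330
k=8 src: inc=0.019131, refl=0.019131·0.777778=0.0149; V=0.413909+0.019131+0.014880=0.4479
k=9 load: inc=0.014880, refl=0.014880·0.777778=0.0116; V=0.433040+0.014880+0.011573=0.4595

0 0 source 0.1111
1 2 load 0.1975
2 4 source 0.2647
3 6 load 0.3170
4 8 source 0.3577
5 10 load 0.3893
6 12 source 0.4139
7 14 load 0.4330
8 16 source 0.4479
9 18 load 0.4595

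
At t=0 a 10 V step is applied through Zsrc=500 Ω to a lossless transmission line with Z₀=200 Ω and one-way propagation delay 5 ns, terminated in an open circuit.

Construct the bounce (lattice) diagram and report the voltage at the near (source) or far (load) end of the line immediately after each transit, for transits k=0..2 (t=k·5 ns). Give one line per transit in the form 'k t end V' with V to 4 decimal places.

Γ_L=1.000000, Γ_S=0.428571; launch V₁=10·200/700=2.857143
k=0 src: V=2.8571
k=1 load: inc=2.857143, refl=2.857143·1.000000=2.8571; V=0.000000+2.857143+2.857143=5.7143
k=2 src: inc=2.857143, refl=2.857143·0.428571=1.2245; V=2.857143+2.857143+1.224490=6.9388

0 0 source 2.8571
1 5 load 5.7143
2 10 source 6.9388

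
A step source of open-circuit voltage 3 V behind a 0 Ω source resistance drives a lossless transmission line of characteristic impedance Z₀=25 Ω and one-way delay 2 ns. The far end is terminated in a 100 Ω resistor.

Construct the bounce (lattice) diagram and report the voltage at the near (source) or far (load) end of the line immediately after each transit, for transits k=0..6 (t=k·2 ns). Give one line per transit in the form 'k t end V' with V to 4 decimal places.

Γ_L=0.600000, Γ_S=-1.000000; launch V₁=3·25/25=3.000000
k=0 src: V=3.0000
k=1 load: inc=3.000000, refl=3.000000·0.600000=1.8000; V=0.000000+3.000000+1.800000=4.8000
k=2 src: inc=1.800000, refl=1.800000·-1.000000=-1.8000; V=3.000000+1.800000+-1.800000=3.0000
k=3 load: inc=-1.800000, refl=-1.800000·0.600000=-1.0800; V=4.800000+-1.800000+-1.080000=1.9200
k=4 src: inc=-1.080000, refl=-1.080000·-1.000000=1.0800; V=3.000000+-1.080000+1.080000=3.0000
k=5 load: inc=1.080000, refl=1.080000·0.600000=0.6480; V=1.920000+1.080000+0.648000=3.6480
k=6 src: inc=0.648000, refl=0.648000·-1.000000=-0.6480; V=3.000000+0.648000+-0.648000=3.0000

0 0 source 3.0000
1 2 load 4.8000
2 4 source 3.0000
3 6 load 1.9200
4 8 source 3.0000
5 10 load 3.6480
6 12 source 3.0000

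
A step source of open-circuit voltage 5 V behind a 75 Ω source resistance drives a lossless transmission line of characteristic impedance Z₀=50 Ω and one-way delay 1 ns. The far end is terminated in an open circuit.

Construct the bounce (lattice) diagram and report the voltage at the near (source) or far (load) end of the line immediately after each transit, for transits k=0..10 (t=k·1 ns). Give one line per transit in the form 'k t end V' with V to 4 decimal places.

Γ_L=1.000000, Γ_S=0.200000; launch V₁=5·50/125=2.000000
k=0 src: V=2.0000
k=1 load: inc=2.000000, refl=2.000000·1.000000=2.0000; V=0.000000+2.000000+2.000000=4.0000
k=2 src: inc=2.000000, refl=2.000000·0.200000=0.4000; V=2.000000+2.000000+0.400000=4.4000
k=3 load: inc=0.400000, refl=0.400000·1.000000=0.4000; V=4.000000+0.400000+0.400000=4.8000
k=4 src: inc=0.400000, refl=0.400000·0.200000=0.0800; V=4.400000+0.400000+0.080000=4.8800
k=5 load: inc=0.080000, refl=0.080000·1.000000=0.0800; V=4.800000+0.080000+0.080000=4.9600
k=6 src: inc=0.080000, refl=0.080000·0.200000=0.0160; V=4.880000+0.080000+0.016000=4.9760
k=7 load: inc=0.016000, refl=0.016000·1.000000=0.0160; V=4.960000+0.016000+0.016000=4.9920
k=8 src: inc=0.016000, refl=0.016000·0.200000=0.0032; V=4.976000+0.016000+0.003200=4.9952
k=9 load: inc=0.003200, refl=0.003200·1.000000=0.0032; V=4.992000+0.003200+0.003200=4.9984
k=10 src: inc=0.003200, refl=0.003200·0.200000=0.0006; V=4.995200+0.003200+0.000640=4.9990

0 0 source 2.0000
1 1 load 4.0000
2 2 source 4.4000
3 3 load 4.8000
4 4 source 4.8800
5 5 load 4.9600
6 6 source 4.9760
7 7 load 4.9920
8 8 source 4.9952
9 9 load 4.9984
10 10 source 4.9990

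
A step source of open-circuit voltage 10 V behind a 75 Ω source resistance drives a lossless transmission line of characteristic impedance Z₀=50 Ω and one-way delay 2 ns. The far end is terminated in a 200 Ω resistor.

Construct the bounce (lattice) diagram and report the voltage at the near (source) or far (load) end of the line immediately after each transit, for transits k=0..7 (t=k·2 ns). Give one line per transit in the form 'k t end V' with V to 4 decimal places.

Γ_L=0.600000, Γ_S=0.200000; launch V₁=10·50/125=4.000000
k=0 src: V=4.0000
k=1 load: inc=4.000000, refl=4.000000·0.600000=2.4000; V=0.000000+4.000000+2.400000=6.4000
k=2 src: inc=2.400000, refl=2.400000·0.200000=0.4800; V=4.000000+2.400000+0.480000=6.8800
k=3 load: inc=0.480000, refl=0.480000·0.600000=0.2880; V=6.400000+0.480000+0.288000=7.1680
k=4 src: inc=0.288000, refl=0.288000·0.200000=0.0576; V=6.880000+0.288000+0.057600=7.2256
k=5 load: inc=0.057600, refl=0.057600·0.600000=0.0346; V=7.168000+0.057600+0.034560=7.2602
k=6 src: inc=0.034560, refl=0.034560·0.200000=0.0069; V=7.225600+0.034560+0.006912=7.2671
k=7 load: inc=0.006912, refl=0.006912·0.600000=0.0041; V=7.260160+0.006912+0.004147=7.2712

0 0 source 4.0000
1 2 load 6.4000
2 4 source 6.8800
3 6 load 7.1680
4 8 source 7.2256
5 10 load 7.2602
6 12 source 7.2671
7 14 load 7.2712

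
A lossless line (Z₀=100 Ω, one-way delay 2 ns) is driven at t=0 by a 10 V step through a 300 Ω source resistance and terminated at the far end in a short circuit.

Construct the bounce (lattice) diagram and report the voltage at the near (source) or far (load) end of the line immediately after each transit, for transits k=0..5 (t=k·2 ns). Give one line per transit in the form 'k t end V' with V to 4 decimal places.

Γ_L=-1.000000, Γ_S=0.500000; launch V₁=10·100/400=2.500000
k=0 src: V=2.5000
k=1 load: inc=2.500000, refl=2.500000·-1.000000=-2.5000; V=0.000000+2.500000+-2.500000=0.0000
k=2 src: inc=-2.500000, refl=-2.500000·0.500000=-1.2500; V=2.500000+-2.500000+-1.250000=-1.2500
k=3 load: inc=-1.250000, refl=-1.250000·-1.000000=1.2500; V=0.000000+-1.250000+1.250000=0.0000
k=4 src: inc=1.250000, refl=1.250000·0.500000=0.6250; V=-1.250000+1.250000+0.625000=0.6250
k=5 load: inc=0.625000, refl=0.625000·-1.000000=-0.6250; V=0.000000+0.625000+-0.625000=0.0000

0 0 source 2.5000
1 2 load 0.0000
2 4 source -1.2500
3 6 load 0.0000
4 8 source 0.6250
5 10 load 0.0000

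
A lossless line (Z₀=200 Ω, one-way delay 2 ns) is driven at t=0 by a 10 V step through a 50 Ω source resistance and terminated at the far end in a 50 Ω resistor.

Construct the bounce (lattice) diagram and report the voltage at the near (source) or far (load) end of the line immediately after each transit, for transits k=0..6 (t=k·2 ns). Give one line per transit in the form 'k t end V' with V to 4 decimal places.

Γ_L=-0.600000, Γ_S=-0.600000; launch V₁=10·200/250=8.000000
k=0 src: V=8.0000
k=1 load: inc=8.000000, refl=8.000000·-0.600000=-4.8000; V=0.000000+8.000000+-4.800000=3.2000
k=2 src: inc=-4.800000, refl=-4.800000·-0.600000=2.8800; V=8.000000+-4.800000+2.880000=6.0800
k=3 load: inc=2.880000, refl=2.880000·-0.600000=-1.7280; V=3.200000+2.880000+-1.728000=4.3520
k=4 src: inc=-1.728000, refl=-1.728000·-0.600000=1.0368; V=6.080000+-1.728000+1.036800=5.3888
k=5 load: inc=1.036800, refl=1.036800·-0.600000=-0.6221; V=4.352000+1.036800+-0.622080=4.7667
k=6 src: inc=-0.622080, refl=-0.622080·-0.600000=0.3732; V=5.388800+-0.622080+0.373248=5.1400

0 0 source 8.0000
1 2 load 3.2000
2 4 source 6.0800
3 6 load 4.3520
4 8 source 5.3888
5 10 load 4.7667
6 12 source 5.1400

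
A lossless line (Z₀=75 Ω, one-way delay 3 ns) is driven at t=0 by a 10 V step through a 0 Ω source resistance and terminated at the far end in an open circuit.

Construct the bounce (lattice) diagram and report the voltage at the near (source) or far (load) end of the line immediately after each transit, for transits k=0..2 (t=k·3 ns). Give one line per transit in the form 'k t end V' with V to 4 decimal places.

0 0 source 10.0000
1 3 load 20.0000
2 6 source 10.0000

Γ_L=1.000000, Γ_S=-1.000000; launch V₁=10·75/75=10.000000
k=0 src: V=10.0000
k=1 load: inc=10.000000, refl=10.000000·1.000000=10.0000; V=0.000000+10.000000+10.000000=20.0000
k=2 src: inc=10.000000, refl=10.000000·-1.000000=-10.0000; V=10.000000+10.000000+-10.000000=10.0000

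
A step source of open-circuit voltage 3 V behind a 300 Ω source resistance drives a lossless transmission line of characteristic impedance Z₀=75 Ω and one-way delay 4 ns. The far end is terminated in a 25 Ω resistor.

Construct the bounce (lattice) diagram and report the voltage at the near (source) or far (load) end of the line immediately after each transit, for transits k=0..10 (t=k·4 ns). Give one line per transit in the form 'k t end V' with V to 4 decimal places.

Γ_L=-0.500000, Γ_S=0.600000; launch V₁=3·75/375=0.600000
k=0 src: V=0.6000
k=1 load: inc=0.600000, refl=0.600000·-0.500000=-0.3000; V=0.000000+0.600000+-0.300000=0.3000
k=2 src: inc=-0.300000, refl=-0.300000·0.600000=-0.1800; V=0.600000+-0.300000+-0.180000=0.1200
k=3 load: inc=-0.180000, refl=-0.180000·-0.500000=0.0900; V=0.300000+-0.180000+0.090000=0.2100
k=4 src: inc=0.090000, refl=0.090000·0.600000=0.0540; V=0.120000+0.090000+0.054000=0.2640
k=5 load: inc=0.054000, refl=0.054000·-0.500000=-0.0270; V=0.210000+0.054000+-0.027000=0.2370
k=6 src: inc=-0.027000, refl=-0.027000·0.600000=-0.0162; V=0.264000+-0.027000+-0.016200=0.2208
k=7 load: inc=-0.016200, refl=-0.016200·-0.500000=0.0081; V=0.237000+-0.016200+0.008100=0.2289
k=8 src: inc=0.008100, refl=0.008100·0.600000=0.0049; V=0.220800+0.008100+0.004860=0.2338
k=9 load: inc=0.004860, refl=0.004860·-0.500000=-0.0024; V=0.228900+0.004860+-0.002430=0.2313
k=10 src: inc=-0.002430, refl=-0.002430·0.600000=-0.0015; V=0.233760+-0.002430+-0.001458=0.2299

0 0 source 0.6000
1 4 load 0.3000
2 8 source 0.1200
3 12 load 0.2100
4 16 source 0.2640
5 20 load 0.2370
6 24 source 0.2208
7 28 load 0.2289
8 32 source 0.2338
9 36 load 0.2313
10 40 source 0.2299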